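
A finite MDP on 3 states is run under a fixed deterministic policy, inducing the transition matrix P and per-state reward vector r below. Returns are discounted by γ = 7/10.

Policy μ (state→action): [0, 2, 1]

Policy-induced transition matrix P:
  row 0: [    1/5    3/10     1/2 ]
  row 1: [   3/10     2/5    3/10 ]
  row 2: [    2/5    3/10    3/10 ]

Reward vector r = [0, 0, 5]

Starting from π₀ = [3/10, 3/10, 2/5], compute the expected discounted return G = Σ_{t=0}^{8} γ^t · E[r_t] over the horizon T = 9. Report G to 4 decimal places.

t=0: π = [0.3000, 0.3000, 0.4000], E[r] = 2.0000, γ^t·E[r] = 2.000000, running G = 2.000000
t=1: π = [0.3100, 0.3300, 0.3600], E[r] = 1.8000, γ^t·E[r] = 1.260000, running G = 3.260000
t=2: π = [0.3050, 0.3330, 0.3620], E[r] = 1.8100, γ^t·E[r] = 0.886900, running G = 4.146900
t=3: π = [0.3057, 0.3333, 0.3610], E[r] = 1.8050, γ^t·E[r] = 0.619115, running G = 4.766015
t=4: π = [0.3055, 0.3333, 0.3611], E[r] = 1.8057, γ^t·E[r] = 0.433549, running G = 5.199564
t=5: π = [0.3056, 0.3333, 0.3611], E[r] = 1.8055, γ^t·E[r] = 0.303455, running G = 5.503019
t=6: π = [0.3056, 0.3333, 0.3611], E[r] = 1.8056, γ^t·E[r] = 0.212422, running G = 5.715441
t=7: π = [0.3056, 0.3333, 0.3611], E[r] = 1.8056, γ^t·E[r] = 0.148695, running G = 5.864137
t=8: π = [0.3056, 0.3333, 0.3611], E[r] = 1.8056, γ^t·E[r] = 0.104087, running G = 5.968223

G = 5.9682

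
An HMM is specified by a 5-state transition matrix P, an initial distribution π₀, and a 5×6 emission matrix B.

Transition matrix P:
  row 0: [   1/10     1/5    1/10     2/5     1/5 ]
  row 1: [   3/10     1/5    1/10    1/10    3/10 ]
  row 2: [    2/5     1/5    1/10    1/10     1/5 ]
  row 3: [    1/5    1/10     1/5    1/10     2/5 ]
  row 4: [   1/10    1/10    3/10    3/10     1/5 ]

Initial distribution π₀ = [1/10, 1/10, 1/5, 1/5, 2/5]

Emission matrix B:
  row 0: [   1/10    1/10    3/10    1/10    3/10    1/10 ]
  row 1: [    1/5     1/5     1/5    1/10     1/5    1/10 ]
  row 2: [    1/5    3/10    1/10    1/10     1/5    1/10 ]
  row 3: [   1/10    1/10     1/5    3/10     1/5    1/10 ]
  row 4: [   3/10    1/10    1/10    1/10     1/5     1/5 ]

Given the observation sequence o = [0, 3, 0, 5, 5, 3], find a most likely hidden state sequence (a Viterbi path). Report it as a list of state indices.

path = [4, 3, 4, 3, 4, 3]

t=0: δ = [1.000e-02, 2.000e-02, 4.000e-02, 2.000e-02, 1.200e-01]  (obs o_0=0)
t=1: δ = [1.600e-03, 1.200e-03, 3.600e-03, 1.080e-02, 2.400e-03]  ψ = [2, 4, 4, 4, 4]  (obs o_1=3)
t=2: δ = [2.160e-04, 2.160e-04, 4.320e-04, 1.080e-04, 1.296e-03]  ψ = [3, 3, 3, 3, 3]  (obs o_2=0)
t=3: δ = [1.728e-05, 1.296e-05, 3.888e-05, 3.888e-05, 5.184e-05]  ψ = [2, 4, 4, 4, 4]  (obs o_3=5)
t=4: δ = [1.555e-06, 7.776e-07, 1.555e-06, 1.555e-06, 3.110e-06]  ψ = [2, 2, 4, 4, 3]  (obs o_4=5)
t=5: δ = [6.221e-08, 3.110e-08, 9.331e-08, 2.799e-07, 6.221e-08]  ψ = [2, 0, 4, 4, 3]  (obs o_5=3)
backtrack: best end state = 3; path = [4, 3, 4, 3, 4, 3]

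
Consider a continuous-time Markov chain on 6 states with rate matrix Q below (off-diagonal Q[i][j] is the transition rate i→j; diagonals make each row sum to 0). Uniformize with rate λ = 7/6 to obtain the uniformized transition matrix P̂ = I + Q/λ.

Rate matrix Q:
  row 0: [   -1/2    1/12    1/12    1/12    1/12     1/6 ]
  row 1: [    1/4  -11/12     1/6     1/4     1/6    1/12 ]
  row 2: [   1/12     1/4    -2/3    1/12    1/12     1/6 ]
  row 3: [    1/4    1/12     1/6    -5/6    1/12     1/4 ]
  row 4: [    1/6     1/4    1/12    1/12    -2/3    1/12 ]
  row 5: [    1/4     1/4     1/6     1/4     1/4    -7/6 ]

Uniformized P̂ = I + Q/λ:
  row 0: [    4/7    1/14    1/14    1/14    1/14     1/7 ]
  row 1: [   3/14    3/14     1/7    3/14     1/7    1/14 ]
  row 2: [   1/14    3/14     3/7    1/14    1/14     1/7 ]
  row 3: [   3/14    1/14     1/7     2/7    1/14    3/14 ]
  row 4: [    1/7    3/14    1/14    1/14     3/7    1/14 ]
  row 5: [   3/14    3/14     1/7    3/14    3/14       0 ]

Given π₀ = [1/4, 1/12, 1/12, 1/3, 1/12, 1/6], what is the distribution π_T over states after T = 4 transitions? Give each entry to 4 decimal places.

π = [0.2827, 0.1535, 0.1563, 0.1399, 0.1528, 0.1148]

t=0: π = [0.2500, 0.0833, 0.0833, 0.3333, 0.0833, 0.1667]
t=1: π = [0.2857, 0.1310, 0.1429, 0.1786, 0.1310, 0.1310]
t=2: π = [0.2866, 0.1480, 0.1539, 0.1471, 0.1463, 0.1182]
t=3: π = [0.2842, 0.1523, 0.1559, 0.1410, 0.1511, 0.1155]
t=4: π = [0.2827, 0.1535, 0.1563, 0.1399, 0.1528, 0.1148]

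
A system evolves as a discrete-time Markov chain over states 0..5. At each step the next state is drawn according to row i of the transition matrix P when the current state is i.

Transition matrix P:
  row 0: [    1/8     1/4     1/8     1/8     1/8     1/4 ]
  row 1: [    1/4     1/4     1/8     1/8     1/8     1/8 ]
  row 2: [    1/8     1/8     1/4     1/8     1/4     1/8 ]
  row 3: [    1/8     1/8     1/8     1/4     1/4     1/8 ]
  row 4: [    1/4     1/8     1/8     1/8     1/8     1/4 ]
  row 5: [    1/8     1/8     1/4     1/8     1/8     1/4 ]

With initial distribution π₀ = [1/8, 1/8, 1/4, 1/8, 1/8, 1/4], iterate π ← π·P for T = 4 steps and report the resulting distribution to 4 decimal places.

t=0: π = [0.1250, 0.1250, 0.2500, 0.1250, 0.1250, 0.2500]
t=1: π = [0.1563, 0.1563, 0.1875, 0.1406, 0.1719, 0.1875]
t=2: π = [0.1660, 0.1641, 0.1719, 0.1426, 0.1660, 0.1895]
t=3: π = [0.1663, 0.1663, 0.1702, 0.1428, 0.1643, 0.1902]
t=4: π = [0.1663, 0.1666, 0.1700, 0.1429, 0.1641, 0.1901]

π = [0.1663, 0.1666, 0.1700, 0.1429, 0.1641, 0.1901]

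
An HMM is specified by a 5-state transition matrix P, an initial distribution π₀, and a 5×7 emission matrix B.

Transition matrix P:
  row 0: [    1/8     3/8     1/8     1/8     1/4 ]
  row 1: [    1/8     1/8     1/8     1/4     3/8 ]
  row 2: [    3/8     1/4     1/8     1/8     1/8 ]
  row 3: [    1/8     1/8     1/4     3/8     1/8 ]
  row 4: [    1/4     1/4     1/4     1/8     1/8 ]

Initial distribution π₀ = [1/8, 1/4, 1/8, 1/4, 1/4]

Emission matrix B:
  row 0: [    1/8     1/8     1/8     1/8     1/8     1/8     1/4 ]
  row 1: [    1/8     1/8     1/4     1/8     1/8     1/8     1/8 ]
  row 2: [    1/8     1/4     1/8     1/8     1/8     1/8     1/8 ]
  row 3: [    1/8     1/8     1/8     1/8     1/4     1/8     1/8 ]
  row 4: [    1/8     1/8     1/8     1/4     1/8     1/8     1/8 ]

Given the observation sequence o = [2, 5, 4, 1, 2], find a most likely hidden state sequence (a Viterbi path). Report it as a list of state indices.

path = [1, 3, 3, 2, 1]

t=0: δ = [1.562e-02, 6.250e-02, 1.562e-02, 3.125e-02, 3.125e-02]  (obs o_0=2)
t=1: δ = [9.766e-04, 9.766e-04, 9.766e-04, 1.953e-03, 2.930e-03]  ψ = [1, 1, 1, 1, 1]  (obs o_1=5)
t=2: δ = [9.155e-05, 9.155e-05, 9.155e-05, 1.831e-04, 4.578e-05]  ψ = [4, 4, 4, 3, 1]  (obs o_2=4)
t=3: δ = [4.292e-06, 4.292e-06, 1.144e-05, 8.583e-06, 4.292e-06]  ψ = [2, 0, 3, 3, 1]  (obs o_3=1)
t=4: δ = [5.364e-07, 7.153e-07, 2.682e-07, 4.023e-07, 2.012e-07]  ψ = [2, 2, 3, 3, 1]  (obs o_4=2)
backtrack: best end state = 1; path = [1, 3, 3, 2, 1]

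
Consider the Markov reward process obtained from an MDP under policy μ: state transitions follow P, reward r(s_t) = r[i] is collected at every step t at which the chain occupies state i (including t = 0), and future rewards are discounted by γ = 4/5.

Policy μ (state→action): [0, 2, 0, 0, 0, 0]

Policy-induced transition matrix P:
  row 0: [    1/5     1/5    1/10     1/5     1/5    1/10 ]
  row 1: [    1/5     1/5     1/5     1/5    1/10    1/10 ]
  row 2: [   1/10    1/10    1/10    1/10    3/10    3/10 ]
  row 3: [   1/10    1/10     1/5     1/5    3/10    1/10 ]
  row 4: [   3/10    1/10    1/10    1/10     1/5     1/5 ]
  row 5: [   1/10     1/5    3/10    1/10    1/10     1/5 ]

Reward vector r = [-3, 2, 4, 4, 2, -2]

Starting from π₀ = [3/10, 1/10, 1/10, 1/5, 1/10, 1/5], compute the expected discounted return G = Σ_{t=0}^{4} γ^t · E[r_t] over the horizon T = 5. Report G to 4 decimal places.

G = 2.9983

t=0: π = [0.3000, 0.1000, 0.1000, 0.2000, 0.1000, 0.2000], E[r] = 0.3000, γ^t·E[r] = 0.300000, running G = 0.300000
t=1: π = [0.1600, 0.1600, 0.1700, 0.1600, 0.2000, 0.1500], E[r] = 1.2600, γ^t·E[r] = 1.008000, running G = 1.308000
t=2: π = [0.1720, 0.1470, 0.1620, 0.1480, 0.2020, 0.1690], E[r] = 1.0840, γ^t·E[r] = 0.693760, running G = 2.001760
t=3: π = [0.1723, 0.1488, 0.1633, 0.1467, 0.1994, 0.1695], E[r] = 1.0805, γ^t·E[r] = 0.553216, running G = 2.554976
t=4: π = [0.1720, 0.1491, 0.1635, 0.1468, 0.1992, 0.1696], E[r] = 1.0823, γ^t·E[r] = 0.443314, running G = 2.998290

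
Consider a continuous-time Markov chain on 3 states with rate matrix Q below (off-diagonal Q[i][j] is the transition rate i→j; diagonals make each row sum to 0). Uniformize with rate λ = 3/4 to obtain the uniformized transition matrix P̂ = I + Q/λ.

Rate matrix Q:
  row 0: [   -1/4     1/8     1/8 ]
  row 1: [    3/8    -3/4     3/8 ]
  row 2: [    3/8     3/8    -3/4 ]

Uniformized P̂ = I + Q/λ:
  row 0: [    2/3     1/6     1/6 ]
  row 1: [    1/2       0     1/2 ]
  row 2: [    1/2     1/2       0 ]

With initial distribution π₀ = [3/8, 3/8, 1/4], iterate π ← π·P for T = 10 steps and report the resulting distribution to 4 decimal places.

t=0: π = [0.3750, 0.3750, 0.2500]
t=1: π = [0.5625, 0.1875, 0.2500]
t=2: π = [0.5938, 0.2188, 0.1875]
t=3: π = [0.5990, 0.1927, 0.2083]
t=4: π = [0.5998, 0.2040, 0.1962]
t=5: π = [0.6000, 0.1981, 0.2020]
t=6: π = [0.6000, 0.2010, 0.1990]
t=7: π = [0.6000, 0.1995, 0.2005]
t=8: π = [0.6000, 0.2002, 0.1998]
t=9: π = [0.6000, 0.1999, 0.2001]
t=10: π = [0.6000, 0.2001, 0.1999]

π = [0.6000, 0.2001, 0.1999]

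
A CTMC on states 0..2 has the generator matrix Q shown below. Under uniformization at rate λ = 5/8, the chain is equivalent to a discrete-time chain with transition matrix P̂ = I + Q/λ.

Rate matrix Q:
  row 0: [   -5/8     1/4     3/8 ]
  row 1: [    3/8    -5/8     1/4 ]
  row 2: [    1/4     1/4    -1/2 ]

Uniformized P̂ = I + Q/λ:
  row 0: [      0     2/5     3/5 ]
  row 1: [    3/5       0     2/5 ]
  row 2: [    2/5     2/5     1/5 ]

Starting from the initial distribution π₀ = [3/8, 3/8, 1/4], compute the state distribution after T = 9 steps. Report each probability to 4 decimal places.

π = [0.3266, 0.2857, 0.3877]

t=0: π = [0.3750, 0.3750, 0.2500]
t=1: π = [0.3250, 0.2500, 0.4250]
t=2: π = [0.3200, 0.3000, 0.3800]
t=3: π = [0.3320, 0.2800, 0.3880]
t=4: π = [0.3232, 0.2880, 0.3888]
t=5: π = [0.3283, 0.2848, 0.3869]
t=6: π = [0.3256, 0.2861, 0.3883]
t=7: π = [0.3270, 0.2856, 0.3875]
t=8: π = [0.3263, 0.2858, 0.3879]
t=9: π = [0.3266, 0.2857, 0.3877]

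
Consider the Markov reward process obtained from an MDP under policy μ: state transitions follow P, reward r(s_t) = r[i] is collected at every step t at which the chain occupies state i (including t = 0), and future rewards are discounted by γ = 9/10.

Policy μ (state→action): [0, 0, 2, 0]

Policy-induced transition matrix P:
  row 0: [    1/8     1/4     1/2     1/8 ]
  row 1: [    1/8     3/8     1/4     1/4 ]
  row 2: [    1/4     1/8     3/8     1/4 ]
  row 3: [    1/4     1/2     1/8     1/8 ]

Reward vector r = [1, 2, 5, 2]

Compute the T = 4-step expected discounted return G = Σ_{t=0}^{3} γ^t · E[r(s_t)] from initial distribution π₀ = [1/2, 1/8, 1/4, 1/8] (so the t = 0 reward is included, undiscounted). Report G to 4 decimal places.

t=0: π = [0.5000, 0.1250, 0.2500, 0.1250], E[r] = 2.2500, γ^t·E[r] = 2.250000, running G = 2.250000
t=1: π = [0.1719, 0.2656, 0.3906, 0.1719], E[r] = 3.0000, γ^t·E[r] = 2.700000, running G = 4.950000
t=2: π = [0.1953, 0.2773, 0.3203, 0.2070], E[r] = 2.7656, γ^t·E[r] = 2.240156, running G = 7.190156
t=3: π = [0.1909, 0.2964, 0.3130, 0.1997], E[r] = 2.7480, γ^t·E[r] = 2.003326, running G = 9.193482

G = 9.1935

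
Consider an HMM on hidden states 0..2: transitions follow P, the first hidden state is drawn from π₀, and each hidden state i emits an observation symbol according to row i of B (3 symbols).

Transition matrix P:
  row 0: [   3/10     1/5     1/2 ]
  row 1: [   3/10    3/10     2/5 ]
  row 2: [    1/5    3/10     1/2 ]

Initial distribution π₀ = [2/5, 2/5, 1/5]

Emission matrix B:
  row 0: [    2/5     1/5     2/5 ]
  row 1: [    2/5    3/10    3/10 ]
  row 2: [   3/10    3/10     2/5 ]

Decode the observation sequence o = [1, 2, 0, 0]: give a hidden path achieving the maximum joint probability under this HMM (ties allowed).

t=0: δ = [8.000e-02, 1.200e-01, 6.000e-02]  (obs o_0=1)
t=1: δ = [1.440e-02, 1.080e-02, 1.920e-02]  ψ = [1, 1, 1]  (obs o_1=2)
t=2: δ = [1.728e-03, 2.304e-03, 2.880e-03]  ψ = [0, 2, 2]  (obs o_2=0)
t=3: δ = [2.765e-04, 3.456e-04, 4.320e-04]  ψ = [1, 2, 2]  (obs o_3=0)
backtrack: best end state = 2; path = [1, 2, 2, 2]

path = [1, 2, 2, 2]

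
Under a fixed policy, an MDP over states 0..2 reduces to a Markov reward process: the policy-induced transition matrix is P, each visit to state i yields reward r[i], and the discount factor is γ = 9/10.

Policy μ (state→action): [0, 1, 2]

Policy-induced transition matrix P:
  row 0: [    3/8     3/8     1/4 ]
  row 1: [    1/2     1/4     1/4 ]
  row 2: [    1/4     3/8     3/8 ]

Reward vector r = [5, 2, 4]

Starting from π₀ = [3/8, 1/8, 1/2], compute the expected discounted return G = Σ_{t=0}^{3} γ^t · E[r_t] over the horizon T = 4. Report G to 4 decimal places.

G = 13.0937

t=0: π = [0.3750, 0.1250, 0.5000], E[r] = 4.1250, γ^t·E[r] = 4.125000, running G = 4.125000
t=1: π = [0.3281, 0.3594, 0.3125], E[r] = 3.6094, γ^t·E[r] = 3.248438, running G = 7.373438
t=2: π = [0.3809, 0.3301, 0.2891], E[r] = 3.7207, γ^t·E[r] = 3.013770, running G = 10.387207
t=3: π = [0.3801, 0.3337, 0.2861], E[r] = 3.7126, γ^t·E[r] = 2.706519, running G = 13.093726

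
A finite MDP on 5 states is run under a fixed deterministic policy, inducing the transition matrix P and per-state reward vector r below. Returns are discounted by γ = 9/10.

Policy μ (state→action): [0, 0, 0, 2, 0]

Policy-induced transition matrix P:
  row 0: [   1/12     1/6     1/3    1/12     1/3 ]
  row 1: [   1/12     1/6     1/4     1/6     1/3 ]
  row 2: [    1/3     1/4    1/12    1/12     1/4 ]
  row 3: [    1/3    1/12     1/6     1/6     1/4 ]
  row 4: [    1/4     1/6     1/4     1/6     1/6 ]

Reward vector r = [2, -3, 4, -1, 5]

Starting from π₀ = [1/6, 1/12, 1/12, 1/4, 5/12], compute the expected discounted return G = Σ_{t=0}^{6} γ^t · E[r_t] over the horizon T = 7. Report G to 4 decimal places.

G = 10.5336

t=0: π = [0.1667, 0.0833, 0.0833, 0.2500, 0.4167], E[r] = 2.2500, γ^t·E[r] = 2.250000, running G = 2.250000
t=1: π = [0.2361, 0.1528, 0.2292, 0.1458, 0.2361], E[r] = 1.9653, γ^t·E[r] = 1.768750, running G = 4.018750
t=2: π = [0.2164, 0.1736, 0.2193, 0.1279, 0.2627], E[r] = 1.9751, γ^t·E[r] = 1.599844, running G = 5.618594
t=3: π = [0.2139, 0.1743, 0.2208, 0.1304, 0.2606], E[r] = 1.9610, γ^t·E[r] = 1.429559, running G = 7.048152
t=4: π = [0.2146, 0.1742, 0.2202, 0.1304, 0.2606], E[r] = 1.9599, γ^t·E[r] = 1.285878, running G = 8.334030
t=5: π = [0.2144, 0.1741, 0.2203, 0.1304, 0.2607], E[r] = 1.9606, γ^t·E[r] = 1.157733, running G = 9.491763
t=6: π = [0.2145, 0.1742, 0.2203, 0.1304, 0.2607], E[r] = 1.9604, γ^t·E[r] = 1.041854, running G = 10.533617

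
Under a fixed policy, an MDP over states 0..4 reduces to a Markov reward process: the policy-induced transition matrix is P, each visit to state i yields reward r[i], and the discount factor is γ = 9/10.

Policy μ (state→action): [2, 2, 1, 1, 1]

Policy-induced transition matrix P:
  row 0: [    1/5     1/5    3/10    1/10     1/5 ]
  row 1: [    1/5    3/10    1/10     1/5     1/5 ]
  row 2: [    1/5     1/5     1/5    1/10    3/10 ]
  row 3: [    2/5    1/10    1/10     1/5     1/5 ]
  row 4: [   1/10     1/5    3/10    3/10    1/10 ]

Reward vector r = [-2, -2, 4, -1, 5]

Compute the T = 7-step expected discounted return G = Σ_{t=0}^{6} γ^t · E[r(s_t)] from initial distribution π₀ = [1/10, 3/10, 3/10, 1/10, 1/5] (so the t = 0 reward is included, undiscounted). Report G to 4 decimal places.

t=0: π = [0.1000, 0.3000, 0.3000, 0.1000, 0.2000], E[r] = 1.3000, γ^t·E[r] = 1.300000, running G = 1.300000
t=1: π = [0.2000, 0.2200, 0.1900, 0.1800, 0.2100], E[r] = 0.7900, γ^t·E[r] = 0.711000, running G = 2.011000
t=2: π = [0.2150, 0.2040, 0.2010, 0.1820, 0.1980], E[r] = 0.7740, γ^t·E[r] = 0.626940, running G = 2.637940
t=3: π = [0.2166, 0.2022, 0.2027, 0.1782, 0.2003], E[r] = 0.7965, γ^t·E[r] = 0.580649, running G = 3.218589
t=4: π = [0.2156, 0.2024, 0.2037, 0.1781, 0.2002], E[r] = 0.8017, γ^t·E[r] = 0.525982, running G = 3.744571
t=5: π = [0.2156, 0.2024, 0.2035, 0.1781, 0.2003], E[r] = 0.8017, γ^t·E[r] = 0.473393, running G = 4.217964
t=6: π = [0.2156, 0.2024, 0.2035, 0.1781, 0.2003], E[r] = 0.8016, γ^t·E[r] = 0.426004, running G = 4.643968

G = 4.6440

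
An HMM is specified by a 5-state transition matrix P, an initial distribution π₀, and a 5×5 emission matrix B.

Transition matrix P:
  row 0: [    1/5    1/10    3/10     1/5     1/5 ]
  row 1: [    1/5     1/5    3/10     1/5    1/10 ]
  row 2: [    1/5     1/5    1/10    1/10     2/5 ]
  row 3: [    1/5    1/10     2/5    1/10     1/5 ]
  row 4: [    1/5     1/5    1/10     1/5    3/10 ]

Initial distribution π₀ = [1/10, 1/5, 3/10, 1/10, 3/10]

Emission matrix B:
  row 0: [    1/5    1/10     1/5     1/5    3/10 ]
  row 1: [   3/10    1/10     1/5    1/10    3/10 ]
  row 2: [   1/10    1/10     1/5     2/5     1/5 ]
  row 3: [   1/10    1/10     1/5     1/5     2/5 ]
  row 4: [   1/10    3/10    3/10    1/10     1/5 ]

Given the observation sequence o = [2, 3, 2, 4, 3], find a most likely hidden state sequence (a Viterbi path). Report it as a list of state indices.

t=0: δ = [2.000e-02, 4.000e-02, 6.000e-02, 2.000e-02, 9.000e-02]  (obs o_0=2)
t=1: δ = [3.600e-03, 1.800e-03, 4.800e-03, 3.600e-03, 2.700e-03]  ψ = [4, 4, 1, 4, 4]  (obs o_1=3)
t=2: δ = [1.920e-04, 1.920e-04, 2.880e-04, 1.440e-04, 5.760e-04]  ψ = [2, 2, 3, 0, 2]  (obs o_2=2)
t=3: δ = [3.456e-05, 3.456e-05, 1.152e-05, 4.608e-05, 3.456e-05]  ψ = [4, 4, 0, 4, 4]  (obs o_3=4)
t=4: δ = [1.843e-06, 6.912e-07, 7.373e-06, 1.382e-06, 1.037e-06]  ψ = [3, 1, 3, 0, 4]  (obs o_4=3)
backtrack: best end state = 2; path = [1, 2, 4, 3, 2]

path = [1, 2, 4, 3, 2]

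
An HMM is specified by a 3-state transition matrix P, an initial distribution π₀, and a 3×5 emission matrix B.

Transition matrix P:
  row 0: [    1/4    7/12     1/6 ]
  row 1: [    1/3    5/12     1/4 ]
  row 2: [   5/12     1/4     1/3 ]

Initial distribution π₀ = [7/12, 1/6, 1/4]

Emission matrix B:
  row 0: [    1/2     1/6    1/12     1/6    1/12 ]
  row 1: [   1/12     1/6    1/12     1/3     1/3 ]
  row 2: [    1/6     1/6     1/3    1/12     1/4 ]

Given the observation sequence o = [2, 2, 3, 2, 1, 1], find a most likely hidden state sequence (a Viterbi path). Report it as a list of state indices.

t=0: δ = [4.861e-02, 1.389e-02, 8.333e-02]  (obs o_0=2)
t=1: δ = [2.894e-03, 2.363e-03, 9.259e-03]  ψ = [2, 0, 2]  (obs o_1=2)
t=2: δ = [6.430e-04, 7.716e-04, 2.572e-04]  ψ = [2, 2, 2]  (obs o_2=3)
t=3: δ = [2.143e-05, 3.126e-05, 6.430e-05]  ψ = [1, 0, 1]  (obs o_3=2)
t=4: δ = [4.465e-06, 2.679e-06, 3.572e-06]  ψ = [2, 2, 2]  (obs o_4=1)
t=5: δ = [2.481e-07, 4.341e-07, 1.985e-07]  ψ = [2, 0, 2]  (obs o_5=1)
backtrack: best end state = 1; path = [2, 2, 1, 2, 0, 1]

path = [2, 2, 1, 2, 0, 1]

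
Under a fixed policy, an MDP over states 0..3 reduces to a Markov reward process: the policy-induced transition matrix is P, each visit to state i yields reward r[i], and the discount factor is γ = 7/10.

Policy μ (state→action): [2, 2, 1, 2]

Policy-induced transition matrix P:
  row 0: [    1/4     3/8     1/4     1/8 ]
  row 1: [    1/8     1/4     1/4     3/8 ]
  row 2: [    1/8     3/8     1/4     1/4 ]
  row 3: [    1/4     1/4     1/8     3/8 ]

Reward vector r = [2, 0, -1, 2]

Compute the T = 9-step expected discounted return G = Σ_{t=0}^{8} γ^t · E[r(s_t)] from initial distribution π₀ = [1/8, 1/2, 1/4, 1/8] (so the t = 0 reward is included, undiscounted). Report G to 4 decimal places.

t=0: π = [0.1250, 0.5000, 0.2500, 0.1250], E[r] = 0.2500, γ^t·E[r] = 0.250000, running G = 0.250000
t=1: π = [0.1563, 0.2969, 0.2344, 0.3125], E[r] = 0.7031, γ^t·E[r] = 0.492188, running G = 0.742188
t=2: π = [0.1836, 0.2988, 0.2109, 0.3066], E[r] = 0.7695, γ^t·E[r] = 0.377070, running G = 1.119258
t=3: π = [0.1863, 0.2993, 0.2117, 0.3027], E[r] = 0.7664, γ^t·E[r] = 0.262861, running G = 1.382118
t=4: π = [0.1861, 0.2997, 0.2122, 0.3020], E[r] = 0.7640, γ^t·E[r] = 0.183446, running G = 1.565564
t=5: π = [0.1860, 0.2998, 0.2123, 0.3019], E[r] = 0.7637, γ^t·E[r] = 0.128350, running G = 1.693914
t=6: π = [0.1860, 0.2998, 0.2123, 0.3020], E[r] = 0.7637, γ^t·E[r] = 0.089844, running G = 1.783758
t=7: π = [0.1860, 0.2998, 0.2123, 0.3020], E[r] = 0.7637, γ^t·E[r] = 0.062892, running G = 1.846650
t=8: π = [0.1860, 0.2998, 0.2123, 0.3020], E[r] = 0.7637, γ^t·E[r] = 0.044024, running G = 1.890674

G = 1.8907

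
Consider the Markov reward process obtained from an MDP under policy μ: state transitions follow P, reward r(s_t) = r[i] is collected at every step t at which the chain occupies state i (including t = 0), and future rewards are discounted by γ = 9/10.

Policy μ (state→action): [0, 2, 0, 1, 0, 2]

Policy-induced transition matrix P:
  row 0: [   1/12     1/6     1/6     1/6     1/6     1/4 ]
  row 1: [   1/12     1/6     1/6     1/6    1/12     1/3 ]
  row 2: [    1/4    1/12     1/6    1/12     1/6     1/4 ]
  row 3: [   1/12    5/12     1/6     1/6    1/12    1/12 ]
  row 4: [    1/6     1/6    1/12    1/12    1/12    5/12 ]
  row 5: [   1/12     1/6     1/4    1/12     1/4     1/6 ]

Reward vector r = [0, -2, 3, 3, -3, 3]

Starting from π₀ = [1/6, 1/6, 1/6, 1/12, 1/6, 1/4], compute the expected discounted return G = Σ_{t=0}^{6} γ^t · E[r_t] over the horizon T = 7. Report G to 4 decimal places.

G = 4.1271

t=0: π = [0.1667, 0.1667, 0.1667, 0.0833, 0.1667, 0.2500], E[r] = 0.6667, γ^t·E[r] = 0.666667, running G = 0.666667
t=1: π = [0.1250, 0.1736, 0.1736, 0.1181, 0.1528, 0.2569], E[r] = 0.8403, γ^t·E[r] = 0.756250, running G = 1.422917
t=2: π = [0.1250, 0.1817, 0.1753, 0.1181, 0.1510, 0.2488], E[r] = 0.8102, γ^t·E[r] = 0.656250, running G = 2.079167
t=3: π = [0.1251, 0.1816, 0.1748, 0.1187, 0.1498, 0.2499], E[r] = 0.8177, γ^t·E[r] = 0.596109, running G = 2.675276
t=4: π = [0.1250, 0.1818, 0.1750, 0.1188, 0.1500, 0.2495], E[r] = 0.8163, γ^t·E[r] = 0.535602, running G = 3.210878
t=5: π = [0.1250, 0.1818, 0.1750, 0.1188, 0.1499, 0.2496], E[r] = 0.8166, γ^t·E[r] = 0.482214, running G = 3.693092
t=6: π = [0.1250, 0.1818, 0.1750, 0.1188, 0.1499, 0.2495], E[r] = 0.8166, γ^t·E[r] = 0.433965, running G = 4.127057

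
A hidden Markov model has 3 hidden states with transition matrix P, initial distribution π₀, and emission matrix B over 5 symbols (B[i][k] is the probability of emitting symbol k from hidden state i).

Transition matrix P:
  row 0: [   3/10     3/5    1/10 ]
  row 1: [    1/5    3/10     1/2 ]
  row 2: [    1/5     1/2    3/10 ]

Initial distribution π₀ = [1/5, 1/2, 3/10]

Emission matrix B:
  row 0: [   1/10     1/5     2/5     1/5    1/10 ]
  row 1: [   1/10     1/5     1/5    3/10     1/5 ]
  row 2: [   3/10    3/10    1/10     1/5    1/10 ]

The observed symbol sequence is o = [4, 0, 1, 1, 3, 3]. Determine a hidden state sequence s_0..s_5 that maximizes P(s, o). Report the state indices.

t=0: δ = [2.000e-02, 1.000e-01, 3.000e-02]  (obs o_0=4)
t=1: δ = [2.000e-03, 3.000e-03, 1.500e-02]  ψ = [1, 1, 1]  (obs o_1=0)
t=2: δ = [6.000e-04, 1.500e-03, 1.350e-03]  ψ = [2, 2, 2]  (obs o_2=1)
t=3: δ = [6.000e-05, 1.350e-04, 2.250e-04]  ψ = [1, 2, 1]  (obs o_3=1)
t=4: δ = [9.000e-06, 3.375e-05, 1.350e-05]  ψ = [2, 2, 1]  (obs o_4=3)
t=5: δ = [1.350e-06, 3.038e-06, 3.375e-06]  ψ = [1, 1, 1]  (obs o_5=3)
backtrack: best end state = 2; path = [1, 2, 1, 2, 1, 2]

path = [1, 2, 1, 2, 1, 2]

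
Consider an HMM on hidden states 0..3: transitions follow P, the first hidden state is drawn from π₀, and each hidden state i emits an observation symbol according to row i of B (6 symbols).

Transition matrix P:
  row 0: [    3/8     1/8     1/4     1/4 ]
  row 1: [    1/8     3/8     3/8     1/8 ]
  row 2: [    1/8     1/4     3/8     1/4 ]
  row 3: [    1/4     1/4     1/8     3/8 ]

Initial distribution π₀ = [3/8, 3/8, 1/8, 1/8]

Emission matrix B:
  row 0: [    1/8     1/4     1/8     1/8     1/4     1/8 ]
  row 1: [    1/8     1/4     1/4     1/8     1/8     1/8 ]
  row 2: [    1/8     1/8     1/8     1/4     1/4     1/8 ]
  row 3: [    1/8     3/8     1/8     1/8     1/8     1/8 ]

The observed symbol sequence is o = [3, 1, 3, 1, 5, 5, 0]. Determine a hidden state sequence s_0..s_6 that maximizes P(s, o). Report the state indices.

t=0: δ = [4.688e-02, 4.688e-02, 3.125e-02, 1.562e-02]  (obs o_0=3)
t=1: δ = [4.395e-03, 4.395e-03, 2.197e-03, 4.395e-03]  ψ = [0, 1, 1, 0]  (obs o_1=1)
t=2: δ = [2.060e-04, 2.060e-04, 4.120e-04, 2.060e-04]  ψ = [0, 1, 1, 3]  (obs o_2=3)
t=3: δ = [1.931e-05, 2.575e-05, 1.931e-05, 3.862e-05]  ψ = [0, 2, 2, 2]  (obs o_3=1)
t=4: δ = [1.207e-06, 1.207e-06, 1.207e-06, 1.810e-06]  ψ = [3, 1, 1, 3]  (obs o_4=5)
t=5: δ = [5.658e-08, 5.658e-08, 5.658e-08, 8.487e-08]  ψ = [0, 1, 1, 3]  (obs o_5=5)
t=6: δ = [2.652e-09, 2.652e-09, 2.652e-09, 3.978e-09]  ψ = [0, 1, 1, 3]  (obs o_6=0)
backtrack: best end state = 3; path = [1, 1, 2, 3, 3, 3, 3]

path = [1, 1, 2, 3, 3, 3, 3]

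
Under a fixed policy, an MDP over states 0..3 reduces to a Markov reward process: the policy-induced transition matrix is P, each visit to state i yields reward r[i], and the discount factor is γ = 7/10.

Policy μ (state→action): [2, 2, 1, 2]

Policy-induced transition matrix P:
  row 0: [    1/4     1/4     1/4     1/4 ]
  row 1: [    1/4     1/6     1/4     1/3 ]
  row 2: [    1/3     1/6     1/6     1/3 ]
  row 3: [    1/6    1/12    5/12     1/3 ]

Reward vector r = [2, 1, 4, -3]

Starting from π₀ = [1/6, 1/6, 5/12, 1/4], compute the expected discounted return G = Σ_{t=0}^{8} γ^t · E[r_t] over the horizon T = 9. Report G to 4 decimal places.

G = 3.2002

t=0: π = [0.1667, 0.1667, 0.4167, 0.2500], E[r] = 1.4167, γ^t·E[r] = 1.416667, running G = 1.416667
t=1: π = [0.2639, 0.1597, 0.2569, 0.3194], E[r] = 0.7569, γ^t·E[r] = 0.529861, running G = 1.946528
t=2: π = [0.2448, 0.1620, 0.2818, 0.3113], E[r] = 0.8449, γ^t·E[r] = 0.414005, running G = 2.360532
t=3: π = [0.2475, 0.1611, 0.2784, 0.3129], E[r] = 0.8310, γ^t·E[r] = 0.285039, running G = 2.645572
t=4: π = [0.2471, 0.1612, 0.2790, 0.3127], E[r] = 0.8332, γ^t·E[r] = 0.200044, running G = 2.845616
t=5: π = [0.2472, 0.1612, 0.2789, 0.3127], E[r] = 0.8328, γ^t·E[r] = 0.139976, running G = 2.985591
t=6: π = [0.2472, 0.1612, 0.2789, 0.3127], E[r] = 0.8329, γ^t·E[r] = 0.097989, running G = 3.083580
t=7: π = [0.2472, 0.1612, 0.2789, 0.3127], E[r] = 0.8329, γ^t·E[r] = 0.068592, running G = 3.152172
t=8: π = [0.2472, 0.1612, 0.2789, 0.3127], E[r] = 0.8329, γ^t·E[r] = 0.048014, running G = 3.200186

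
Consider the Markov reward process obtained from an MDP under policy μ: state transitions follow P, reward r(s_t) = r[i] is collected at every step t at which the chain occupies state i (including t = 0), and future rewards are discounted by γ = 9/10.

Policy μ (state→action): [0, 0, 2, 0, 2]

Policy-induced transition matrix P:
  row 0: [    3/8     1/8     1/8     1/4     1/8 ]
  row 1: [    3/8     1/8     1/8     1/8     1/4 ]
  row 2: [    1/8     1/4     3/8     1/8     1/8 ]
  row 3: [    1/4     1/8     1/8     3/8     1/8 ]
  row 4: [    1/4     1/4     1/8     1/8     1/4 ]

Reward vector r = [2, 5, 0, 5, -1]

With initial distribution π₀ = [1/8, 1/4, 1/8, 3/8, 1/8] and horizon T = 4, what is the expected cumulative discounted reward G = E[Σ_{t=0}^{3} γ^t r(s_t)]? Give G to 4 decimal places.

G = 8.9315

t=0: π = [0.1250, 0.2500, 0.1250, 0.3750, 0.1250], E[r] = 3.2500, γ^t·E[r] = 3.250000, running G = 3.250000
t=1: π = [0.2813, 0.1563, 0.1563, 0.2344, 0.1719], E[r] = 2.3438, γ^t·E[r] = 2.109375, running G = 5.359375
t=2: π = [0.2852, 0.1660, 0.1641, 0.2188, 0.1660], E[r] = 2.3281, γ^t·E[r] = 1.885781, running G = 7.245156
t=3: π = [0.2859, 0.1663, 0.1660, 0.2153, 0.1665], E[r] = 2.3132, γ^t·E[r] = 1.686346, running G = 8.931503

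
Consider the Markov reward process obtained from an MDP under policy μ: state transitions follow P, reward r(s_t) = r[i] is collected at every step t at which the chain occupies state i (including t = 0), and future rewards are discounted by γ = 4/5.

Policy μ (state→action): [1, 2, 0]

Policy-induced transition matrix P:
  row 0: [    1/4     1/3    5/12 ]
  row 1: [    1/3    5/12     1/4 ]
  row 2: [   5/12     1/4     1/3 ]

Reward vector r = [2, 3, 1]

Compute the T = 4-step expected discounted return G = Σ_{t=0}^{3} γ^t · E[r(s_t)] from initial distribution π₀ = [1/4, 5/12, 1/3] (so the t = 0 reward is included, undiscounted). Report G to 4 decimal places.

G = 6.0053

t=0: π = [0.2500, 0.4167, 0.3333], E[r] = 2.0833, γ^t·E[r] = 2.083333, running G = 2.083333
t=1: π = [0.3403, 0.3403, 0.3194], E[r] = 2.0208, γ^t·E[r] = 1.616667, running G = 3.700000
t=2: π = [0.3316, 0.3351, 0.3333], E[r] = 2.0017, γ^t·E[r] = 1.281111, running G = 4.981111
t=3: π = [0.3335, 0.3335, 0.3330], E[r] = 2.0004, γ^t·E[r] = 1.024222, running G = 6.005333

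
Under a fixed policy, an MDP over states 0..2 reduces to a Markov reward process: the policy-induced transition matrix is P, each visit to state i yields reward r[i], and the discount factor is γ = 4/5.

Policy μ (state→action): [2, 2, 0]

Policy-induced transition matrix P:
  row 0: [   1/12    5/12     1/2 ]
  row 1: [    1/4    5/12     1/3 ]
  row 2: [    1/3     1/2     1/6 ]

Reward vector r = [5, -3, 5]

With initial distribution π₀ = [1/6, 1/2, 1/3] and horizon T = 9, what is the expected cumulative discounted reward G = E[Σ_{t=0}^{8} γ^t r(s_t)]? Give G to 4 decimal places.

t=0: π = [0.1667, 0.5000, 0.3333], E[r] = 1.0000, γ^t·E[r] = 1.000000, running G = 1.000000
t=1: π = [0.2500, 0.4444, 0.3056], E[r] = 1.4444, γ^t·E[r] = 1.155556, running G = 2.155556
t=2: π = [0.2338, 0.4421, 0.3241], E[r] = 1.4630, γ^t·E[r] = 0.936296, running G = 3.091852
t=3: π = [0.2380, 0.4437, 0.3183], E[r] = 1.4506, γ^t·E[r] = 0.742716, running G = 3.834568
t=4: π = [0.2369, 0.4432, 0.3200], E[r] = 1.4545, γ^t·E[r] = 0.595753, running G = 4.430321
t=5: π = [0.2372, 0.4433, 0.3195], E[r] = 1.4534, γ^t·E[r] = 0.476237, running G = 4.906558
t=6: π = [0.2371, 0.4433, 0.3196], E[r] = 1.4537, γ^t·E[r] = 0.381073, running G = 5.287631
t=7: π = [0.2371, 0.4433, 0.3196], E[r] = 1.4536, γ^t·E[r] = 0.304840, running G = 5.592471
t=8: π = [0.2371, 0.4433, 0.3196], E[r] = 1.4536, γ^t·E[r] = 0.243876, running G = 5.836347

G = 5.8363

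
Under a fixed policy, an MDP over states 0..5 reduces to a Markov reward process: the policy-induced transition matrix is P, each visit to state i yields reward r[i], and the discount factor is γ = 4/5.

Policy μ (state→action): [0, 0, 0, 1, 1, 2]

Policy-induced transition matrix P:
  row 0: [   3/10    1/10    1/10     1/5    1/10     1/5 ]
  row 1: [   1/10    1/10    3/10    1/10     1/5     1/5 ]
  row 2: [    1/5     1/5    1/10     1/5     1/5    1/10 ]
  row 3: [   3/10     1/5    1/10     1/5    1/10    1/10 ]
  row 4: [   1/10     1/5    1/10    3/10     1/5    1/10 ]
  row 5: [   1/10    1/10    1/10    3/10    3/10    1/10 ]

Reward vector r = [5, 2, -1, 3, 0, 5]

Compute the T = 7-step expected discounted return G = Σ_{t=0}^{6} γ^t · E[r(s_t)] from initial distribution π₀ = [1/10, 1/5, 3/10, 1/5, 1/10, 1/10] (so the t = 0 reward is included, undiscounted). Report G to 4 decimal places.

G = 8.9034

t=0: π = [0.1000, 0.2000, 0.3000, 0.2000, 0.1000, 0.1000], E[r] = 1.7000, γ^t·E[r] = 1.700000, running G = 1.700000
t=1: π = [0.1900, 0.1600, 0.1400, 0.2000, 0.1800, 0.1300], E[r] = 2.3800, γ^t·E[r] = 1.904000, running G = 3.604000
t=2: π = [0.1920, 0.1520, 0.1320, 0.2150, 0.1740, 0.1350], E[r] = 2.4520, γ^t·E[r] = 1.569280, running G = 5.173280
t=3: π = [0.1946, 0.1521, 0.1304, 0.2157, 0.1728, 0.1344], E[r] = 2.4659, γ^t·E[r] = 1.262541, running G = 6.435821
t=4: π = [0.1951, 0.1519, 0.1304, 0.2155, 0.1724, 0.1347], E[r] = 2.4687, γ^t·E[r] = 1.011196, running G = 7.447017
t=5: π = [0.1952, 0.1518, 0.1304, 0.2155, 0.1724, 0.1347], E[r] = 2.4692, γ^t·E[r] = 0.809095, running G = 8.256112
t=6: π = [0.1952, 0.1518, 0.1304, 0.2155, 0.1724, 0.1347], E[r] = 2.4692, γ^t·E[r] = 0.647298, running G = 8.903410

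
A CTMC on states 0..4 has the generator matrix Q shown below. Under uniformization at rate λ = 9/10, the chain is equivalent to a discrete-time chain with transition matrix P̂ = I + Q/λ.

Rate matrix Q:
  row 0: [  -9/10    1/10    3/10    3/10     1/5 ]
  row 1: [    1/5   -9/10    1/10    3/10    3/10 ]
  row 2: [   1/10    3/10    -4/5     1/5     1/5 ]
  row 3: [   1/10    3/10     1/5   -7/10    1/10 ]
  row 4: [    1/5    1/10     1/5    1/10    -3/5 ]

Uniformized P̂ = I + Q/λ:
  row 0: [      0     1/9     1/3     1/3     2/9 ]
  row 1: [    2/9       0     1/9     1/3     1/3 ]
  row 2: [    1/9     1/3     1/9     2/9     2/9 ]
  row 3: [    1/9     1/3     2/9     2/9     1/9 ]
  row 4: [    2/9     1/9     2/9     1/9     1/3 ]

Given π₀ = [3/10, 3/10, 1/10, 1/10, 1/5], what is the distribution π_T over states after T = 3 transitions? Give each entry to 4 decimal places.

π = [0.1444, 0.1820, 0.1929, 0.2342, 0.2465]

t=0: π = [0.3000, 0.3000, 0.1000, 0.1000, 0.2000]
t=1: π = [0.1333, 0.1222, 0.2111, 0.2667, 0.2667]
t=2: π = [0.1395, 0.2037, 0.2000, 0.2210, 0.2358]
t=3: π = [0.1444, 0.1820, 0.1929, 0.2342, 0.2465]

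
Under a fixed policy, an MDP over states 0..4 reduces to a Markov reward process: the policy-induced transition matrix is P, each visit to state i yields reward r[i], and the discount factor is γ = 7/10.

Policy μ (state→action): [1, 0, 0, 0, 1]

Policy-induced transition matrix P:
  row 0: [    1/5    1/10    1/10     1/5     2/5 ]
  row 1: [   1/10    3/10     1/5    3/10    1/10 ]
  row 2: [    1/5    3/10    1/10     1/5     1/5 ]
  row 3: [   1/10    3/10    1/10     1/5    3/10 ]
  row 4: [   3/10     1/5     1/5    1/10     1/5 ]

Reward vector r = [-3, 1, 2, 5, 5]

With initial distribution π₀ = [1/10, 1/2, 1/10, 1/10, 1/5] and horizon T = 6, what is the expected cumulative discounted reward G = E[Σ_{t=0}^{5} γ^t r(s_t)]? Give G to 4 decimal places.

G = 6.1310

t=0: π = [0.1000, 0.5000, 0.1000, 0.1000, 0.2000], E[r] = 1.9000, γ^t·E[r] = 1.900000, running G = 1.900000
t=1: π = [0.1600, 0.2600, 0.1700, 0.2300, 0.1800], E[r] = 2.1700, γ^t·E[r] = 1.519000, running G = 3.419000
t=2: π = [0.1690, 0.2500, 0.1440, 0.2080, 0.2290], E[r] = 2.2160, γ^t·E[r] = 1.085840, running G = 4.504840
t=3: π = [0.1771, 0.2433, 0.1479, 0.2021, 0.2296], E[r] = 2.1663, γ^t·E[r] = 0.743041, running G = 5.247881
t=4: π = [0.1784, 0.2416, 0.1473, 0.2014, 0.2313], E[r] = 2.1643, γ^t·E[r] = 0.519646, running G = 5.767527
t=5: π = [0.1788, 0.2412, 0.1473, 0.2010, 0.2317], E[r] = 2.1627, γ^t·E[r] = 0.363490, running G = 6.131017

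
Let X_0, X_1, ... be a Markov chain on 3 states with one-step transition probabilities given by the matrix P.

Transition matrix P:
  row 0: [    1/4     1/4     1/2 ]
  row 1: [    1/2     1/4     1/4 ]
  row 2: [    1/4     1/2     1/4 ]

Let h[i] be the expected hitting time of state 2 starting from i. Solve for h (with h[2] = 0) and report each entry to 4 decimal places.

h = [2.2857, 2.8571, 0.0000]

First-step conditioning: h[2] = 0; for i ≠ 2, h[i] = 1 + Σ_k P[i][k]·h[k].
  h[0] = 1 + 1/4·h[0] + 1/4·h[1]
  h[1] = 1 + 1/2·h[0] + 1/4·h[1]
Solving the 2×2 linear system over states ≠ 2 gives exactly h = [16/7, 20/7, 0] (h[2] = 0 is the target).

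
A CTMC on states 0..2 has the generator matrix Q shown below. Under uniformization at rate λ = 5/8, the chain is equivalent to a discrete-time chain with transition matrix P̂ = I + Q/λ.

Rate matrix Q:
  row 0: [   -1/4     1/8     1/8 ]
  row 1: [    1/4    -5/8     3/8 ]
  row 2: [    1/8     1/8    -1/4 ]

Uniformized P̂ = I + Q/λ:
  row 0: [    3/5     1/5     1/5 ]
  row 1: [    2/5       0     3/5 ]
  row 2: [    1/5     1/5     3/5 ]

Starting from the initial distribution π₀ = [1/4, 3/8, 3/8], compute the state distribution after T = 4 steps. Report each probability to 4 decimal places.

t=0: π = [0.2500, 0.3750, 0.3750]
t=1: π = [0.3750, 0.1250, 0.5000]
t=2: π = [0.3750, 0.1750, 0.4500]
t=3: π = [0.3850, 0.1650, 0.4500]
t=4: π = [0.3870, 0.1670, 0.4460]

π = [0.3870, 0.1670, 0.4460]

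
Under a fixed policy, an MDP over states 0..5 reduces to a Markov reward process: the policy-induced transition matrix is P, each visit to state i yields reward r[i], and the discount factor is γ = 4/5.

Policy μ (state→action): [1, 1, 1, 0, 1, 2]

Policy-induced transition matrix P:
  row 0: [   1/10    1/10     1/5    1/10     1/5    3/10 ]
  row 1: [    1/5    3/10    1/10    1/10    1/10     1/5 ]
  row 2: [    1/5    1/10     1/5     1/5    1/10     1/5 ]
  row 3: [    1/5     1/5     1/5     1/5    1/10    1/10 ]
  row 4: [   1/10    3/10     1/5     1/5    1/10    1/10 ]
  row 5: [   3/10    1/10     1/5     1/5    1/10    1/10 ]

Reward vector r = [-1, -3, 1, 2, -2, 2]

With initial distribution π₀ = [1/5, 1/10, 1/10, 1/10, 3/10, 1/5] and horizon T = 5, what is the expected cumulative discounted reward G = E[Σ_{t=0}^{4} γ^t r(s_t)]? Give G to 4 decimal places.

G = -0.6583

t=0: π = [0.2000, 0.1000, 0.1000, 0.1000, 0.3000, 0.2000], E[r] = -0.4000, γ^t·E[r] = -0.400000, running G = -0.400000
t=1: π = [0.1700, 0.1900, 0.1900, 0.1700, 0.1200, 0.1600], E[r] = -0.1300, γ^t·E[r] = -0.104000, running G = -0.504000
t=2: π = [0.1870, 0.1790, 0.1810, 0.1640, 0.1170, 0.1720], E[r] = -0.1050, γ^t·E[r] = -0.067200, running G = -0.571200
t=3: π = [0.1868, 0.1756, 0.1821, 0.1634, 0.1187, 0.1734], E[r] = -0.0953, γ^t·E[r] = -0.048794, running G = -0.619994
t=4: π = [0.1868, 0.1752, 0.1824, 0.1638, 0.1187, 0.1731], E[r] = -0.0935, γ^t·E[r] = -0.038310, running G = -0.658303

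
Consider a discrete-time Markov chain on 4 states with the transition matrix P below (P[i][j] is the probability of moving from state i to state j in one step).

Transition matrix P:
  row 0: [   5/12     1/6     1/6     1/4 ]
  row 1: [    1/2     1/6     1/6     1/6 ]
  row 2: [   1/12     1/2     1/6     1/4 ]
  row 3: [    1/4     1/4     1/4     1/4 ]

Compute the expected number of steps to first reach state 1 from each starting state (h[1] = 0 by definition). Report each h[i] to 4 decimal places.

First-step conditioning: h[1] = 0; for i ≠ 1, h[i] = 1 + Σ_k P[i][k]·h[k].
  h[0] = 1 + 5/12·h[0] + 1/6·h[2] + 1/4·h[3]
  h[2] = 1 + 1/12·h[0] + 1/6·h[2] + 1/4·h[3]
  h[3] = 1 + 1/4·h[0] + 1/4·h[2] + 1/4·h[3]
Solving the 3×3 linear system over states ≠ 1 gives exactly h = [4, 0, 8/3, 32/9] (h[1] = 0 is the target).

h = [4.0000, 0.0000, 2.6667, 3.5556]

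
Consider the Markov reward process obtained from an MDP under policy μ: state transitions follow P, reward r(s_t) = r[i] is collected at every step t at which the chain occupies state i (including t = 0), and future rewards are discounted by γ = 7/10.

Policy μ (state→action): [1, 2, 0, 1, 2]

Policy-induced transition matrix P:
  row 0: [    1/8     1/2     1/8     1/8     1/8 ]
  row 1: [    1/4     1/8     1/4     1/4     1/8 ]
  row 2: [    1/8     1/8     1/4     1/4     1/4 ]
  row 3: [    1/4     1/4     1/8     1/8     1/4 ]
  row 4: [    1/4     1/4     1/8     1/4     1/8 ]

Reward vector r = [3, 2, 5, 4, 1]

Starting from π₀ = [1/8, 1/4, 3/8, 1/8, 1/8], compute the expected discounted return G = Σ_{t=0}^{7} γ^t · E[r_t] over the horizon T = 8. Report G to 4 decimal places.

t=0: π = [0.1250, 0.2500, 0.3750, 0.1250, 0.1250], E[r] = 3.3750, γ^t·E[r] = 3.375000, running G = 3.375000
t=1: π = [0.1875, 0.2031, 0.2031, 0.2188, 0.1875], E[r] = 3.0469, γ^t·E[r] = 2.132813, running G = 5.507813
t=2: π = [0.2012, 0.2461, 0.1758, 0.1992, 0.1777], E[r] = 2.9492, γ^t·E[r] = 1.445117, running G = 6.952930
t=3: π = [0.2029, 0.2476, 0.1777, 0.2000, 0.1719], E[r] = 2.9641, γ^t·E[r] = 1.016690, running G = 7.969620
t=4: π = [0.2024, 0.2476, 0.1782, 0.1996, 0.1722], E[r] = 2.9640, γ^t·E[r] = 0.711654, running G = 8.681274
t=5: π = [0.2024, 0.2474, 0.1782, 0.1997, 0.1722], E[r] = 2.9643, γ^t·E[r] = 0.498215, running G = 9.179488
t=6: π = [0.2024, 0.2474, 0.1782, 0.1997, 0.1722], E[r] = 2.9642, γ^t·E[r] = 0.348739, running G = 9.528228
t=7: π = [0.2024, 0.2474, 0.1782, 0.1997, 0.1722], E[r] = 2.9642, γ^t·E[r] = 0.244118, running G = 9.772346

G = 9.7723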